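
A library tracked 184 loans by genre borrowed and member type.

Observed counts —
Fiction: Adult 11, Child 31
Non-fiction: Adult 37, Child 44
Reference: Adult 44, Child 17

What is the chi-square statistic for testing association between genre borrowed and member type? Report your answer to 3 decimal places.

Row totals: 42, 81, 61. Column totals: 92, 92. Grand total N = 184.
Expected counts (row total × column total / N):
  Fiction, Adult: 42×92/184 = 21.0000
  Fiction, Child: 42×92/184 = 21.0000
  Non-fiction, Adult: 81×92/184 = 40.5000
  Non-fiction, Child: 81×92/184 = 40.5000
  Reference, Adult: 61×92/184 = 30.5000
  Reference, Child: 61×92/184 = 30.5000
Contributions (O − E)²/E:
  (11 − 21.0000)²/21.0000 = 4.7619
  (31 − 21.0000)²/21.0000 = 4.7619
  (37 − 40.5000)²/40.5000 = 0.3025
  (44 − 40.5000)²/40.5000 = 0.3025
  (44 − 30.5000)²/30.5000 = 5.9754
  (17 − 30.5000)²/30.5000 = 5.9754
χ² = 4.7619 + 4.7619 + 0.3025 + 0.3025 + 5.9754 + 5.9754 = 22.080

22.080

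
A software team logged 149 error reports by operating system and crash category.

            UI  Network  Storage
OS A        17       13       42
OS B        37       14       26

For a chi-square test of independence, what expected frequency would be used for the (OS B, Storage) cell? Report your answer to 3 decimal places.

Row total (OS B) = 77; column total (Storage) = 68; grand total N = 149.
Expected count = (row total × column total) / N = 77 × 68 / 149 = 35.141.

35.141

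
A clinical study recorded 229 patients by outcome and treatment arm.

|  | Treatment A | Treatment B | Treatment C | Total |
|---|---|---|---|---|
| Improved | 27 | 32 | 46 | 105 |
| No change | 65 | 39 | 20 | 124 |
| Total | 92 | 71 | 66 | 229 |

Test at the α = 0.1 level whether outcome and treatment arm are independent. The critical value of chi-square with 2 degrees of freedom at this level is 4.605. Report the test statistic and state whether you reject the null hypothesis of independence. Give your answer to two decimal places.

25.23; reject H₀

Grand total N = 229.
Expected counts (row total × column total / N):
  Improved, Treatment A: 105×92/229 = 42.1834
  Improved, Treatment B: 105×71/229 = 32.5546
  Improved, Treatment C: 105×66/229 = 30.2620
  No change, Treatment A: 124×92/229 = 49.8166
  No change, Treatment B: 124×71/229 = 38.4454
  No change, Treatment C: 124×66/229 = 35.7380
Contributions (O − E)²/E:
  (27 − 42.1834)²/42.1834 = 5.4651
  (32 − 32.5546)²/32.5546 = 0.0094
  (46 − 30.2620)²/30.2620 = 8.1847
  (65 − 49.8166)²/49.8166 = 4.6277
  (39 − 38.4454)²/38.4454 = 0.0080
  (20 − 35.7380)²/35.7380 = 6.9306
χ² = 5.4651 + 0.0094 + 8.1847 + 4.6277 + 0.0080 + 6.9306 = 25.23
df = (2−1)(3−1) = 2. Since 25.23 > 4.605, reject the null hypothesis of independence at α = 0.1.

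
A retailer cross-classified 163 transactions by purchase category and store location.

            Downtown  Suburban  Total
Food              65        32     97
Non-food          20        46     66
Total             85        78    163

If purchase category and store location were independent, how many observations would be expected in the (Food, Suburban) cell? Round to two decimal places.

Row total (Food) = 97; column total (Suburban) = 78; grand total N = 163.
Expected count = (row total × column total) / N = 97 × 78 / 163 = 46.42.

46.42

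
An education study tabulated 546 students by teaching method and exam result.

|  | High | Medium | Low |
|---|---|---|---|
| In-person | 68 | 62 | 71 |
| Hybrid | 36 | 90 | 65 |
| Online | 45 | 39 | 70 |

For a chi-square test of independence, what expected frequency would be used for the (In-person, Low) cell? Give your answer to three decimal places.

Row total (In-person) = 201; column total (Low) = 206; grand total N = 546.
Expected count = (row total × column total) / N = 201 × 206 / 546 = 75.835.

75.835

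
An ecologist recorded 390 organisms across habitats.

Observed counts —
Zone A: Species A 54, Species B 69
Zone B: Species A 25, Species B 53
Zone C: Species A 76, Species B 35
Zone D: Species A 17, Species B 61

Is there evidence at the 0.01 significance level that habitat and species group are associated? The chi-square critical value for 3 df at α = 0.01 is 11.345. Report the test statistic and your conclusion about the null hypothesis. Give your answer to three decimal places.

47.074; reject H₀

Row totals: 123, 78, 111, 78. Column totals: 172, 218. Grand total N = 390.
Expected counts (row total × column total / N):
  Zone A, Species A: 123×172/390 = 54.24615
  Zone A, Species B: 123×218/390 = 68.75385
  Zone B, Species A: 78×172/390 = 34.40000
  Zone B, Species B: 78×218/390 = 43.60000
  Zone C, Species A: 111×172/390 = 48.95385
  Zone C, Species B: 111×218/390 = 62.04615
  Zone D, Species A: 78×172/390 = 34.40000
  Zone D, Species B: 78×218/390 = 43.60000
Contributions (O − E)²/E:
  (54 − 54.24615)²/54.24615 = 0.0011
  (69 − 68.75385)²/68.75385 = 0.0009
  (25 − 34.40000)²/34.40000 = 2.5686
  (53 − 43.60000)²/43.60000 = 2.0266
  (76 − 48.95385)²/48.95385 = 14.9425
  (35 − 62.04615)²/62.04615 = 11.7895
  (17 − 34.40000)²/34.40000 = 8.8012
  (61 − 43.60000)²/43.60000 = 6.9440
χ² = 0.0011 + 0.0009 + 2.5686 + 2.0266 + 14.9425 + 11.7895 + 8.8012 + 6.9440 = 47.074
df = (4−1)(2−1) = 3. Since 47.074 > 11.345, reject the null hypothesis of independence at α = 0.01.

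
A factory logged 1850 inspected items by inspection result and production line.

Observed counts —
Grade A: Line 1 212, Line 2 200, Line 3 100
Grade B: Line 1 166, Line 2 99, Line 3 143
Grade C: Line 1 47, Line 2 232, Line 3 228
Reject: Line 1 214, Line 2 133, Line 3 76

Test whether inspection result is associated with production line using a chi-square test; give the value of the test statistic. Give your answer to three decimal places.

Row totals: 512, 408, 507, 423. Column totals: 639, 664, 547. Grand total N = 1850.
Expected counts (row total × column total / N):
  Grade A, Line 1: 512×639/1850 = 176.8476
  Grade A, Line 2: 512×664/1850 = 183.7665
  Grade A, Line 3: 512×547/1850 = 151.3859
  Grade B, Line 1: 408×639/1850 = 140.9254
  Grade B, Line 2: 408×664/1850 = 146.4389
  Grade B, Line 3: 408×547/1850 = 120.6357
  Grade C, Line 1: 507×639/1850 = 175.1205
  Grade C, Line 2: 507×664/1850 = 181.9719
  Grade C, Line 3: 507×547/1850 = 149.9076
  Reject, Line 1: 423×639/1850 = 146.1065
  Reject, Line 2: 423×664/1850 = 151.8227
  Reject, Line 3: 423×547/1850 = 125.0708
Contributions (O − E)²/E:
  (212 − 176.8476)²/176.8476 = 6.9873
  (200 − 183.7665)²/183.7665 = 1.4340
  (100 − 151.3859)²/151.3859 = 17.4423
  (166 − 140.9254)²/140.9254 = 4.4615
  (99 − 146.4389)²/146.4389 = 15.3678
  (143 − 120.6357)²/120.6357 = 4.1461
  (47 − 175.1205)²/175.1205 = 93.7347
  (232 − 181.9719)²/181.9719 = 13.7538
  (228 − 149.9076)²/149.9076 = 40.6812
  (214 − 146.1065)²/146.1065 = 31.5491
  (133 − 151.8227)²/151.8227 = 2.3336
  (76 − 125.0708)²/125.0708 = 19.2526
χ² = 6.9873 + 1.4340 + 17.4423 + 4.4615 + 15.3678 + 4.1461 + 93.7347 + 13.7538 + 40.6812 + 31.5491 + 2.3336 + 19.2526 = 251.144

251.144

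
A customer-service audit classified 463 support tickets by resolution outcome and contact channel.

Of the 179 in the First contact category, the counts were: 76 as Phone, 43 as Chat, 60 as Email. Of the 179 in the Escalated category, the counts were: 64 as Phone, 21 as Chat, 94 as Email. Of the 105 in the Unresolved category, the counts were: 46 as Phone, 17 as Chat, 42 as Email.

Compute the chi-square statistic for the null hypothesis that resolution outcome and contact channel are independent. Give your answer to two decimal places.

17.11

Row totals: 179, 179, 105. Column totals: 186, 81, 196. Grand total N = 463.
Expected counts (row total × column total / N):
  First contact, Phone: 179×186/463 = 71.909
  First contact, Chat: 179×81/463 = 31.315
  First contact, Email: 179×196/463 = 75.775
  Escalated, Phone: 179×186/463 = 71.909
  Escalated, Chat: 179×81/463 = 31.315
  Escalated, Email: 179×196/463 = 75.775
  Unresolved, Phone: 105×186/463 = 42.181
  Unresolved, Chat: 105×81/463 = 18.369
  Unresolved, Email: 105×196/463 = 44.449
Contributions (O − E)²/E:
  (76 − 71.909)²/71.909 = 0.2327
  (43 − 31.315)²/31.315 = 4.3602
  (60 − 75.775)²/75.775 = 3.2841
  (64 − 71.909)²/71.909 = 0.8699
  (21 − 31.315)²/31.315 = 3.3977
  (94 − 75.775)²/75.775 = 4.3834
  (46 − 42.181)²/42.181 = 0.3458
  (17 − 18.369)²/18.369 = 0.1020
  (42 − 44.449)²/44.449 = 0.1349
χ² = 0.2327 + 4.3602 + 3.2841 + 0.8699 + 3.3977 + 4.3834 + 0.3458 + 0.1020 + 0.1349 = 17.11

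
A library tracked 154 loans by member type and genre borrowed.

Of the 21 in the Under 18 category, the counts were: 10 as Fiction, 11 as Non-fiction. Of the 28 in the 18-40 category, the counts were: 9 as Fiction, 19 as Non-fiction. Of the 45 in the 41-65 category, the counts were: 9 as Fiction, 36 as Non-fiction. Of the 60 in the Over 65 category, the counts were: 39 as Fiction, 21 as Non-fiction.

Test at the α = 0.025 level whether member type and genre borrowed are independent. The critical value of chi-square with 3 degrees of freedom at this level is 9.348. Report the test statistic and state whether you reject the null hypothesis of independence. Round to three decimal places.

23.010; reject H₀

Row totals: 21, 28, 45, 60. Column totals: 67, 87. Grand total N = 154.
Expected counts (row total × column total / N):
  Under 18, Fiction: 21×67/154 = 9.1364
  Under 18, Non-fiction: 21×87/154 = 11.8636
  18-40, Fiction: 28×67/154 = 12.1818
  18-40, Non-fiction: 28×87/154 = 15.8182
  41-65, Fiction: 45×67/154 = 19.5779
  41-65, Non-fiction: 45×87/154 = 25.4221
  Over 65, Fiction: 60×67/154 = 26.1039
  Over 65, Non-fiction: 60×87/154 = 33.8961
Contributions (O − E)²/E:
  (10 − 9.1364)²/9.1364 = 0.0816
  (11 − 11.8636)²/11.8636 = 0.0629
  (9 − 12.1818)²/12.1818 = 0.8311
  (19 − 15.8182)²/15.8182 = 0.6400
  (9 − 19.5779)²/19.5779 = 5.7152
  (36 − 25.4221)²/25.4221 = 4.4014
  (39 − 26.1039)²/26.1039 = 6.3711
  (21 − 33.8961)²/33.8961 = 4.9064
χ² = 0.0816 + 0.0629 + 0.8311 + 0.6400 + 5.7152 + 4.4014 + 6.3711 + 4.9064 = 23.010
df = (4−1)(2−1) = 3. Since 23.010 > 9.348, reject the null hypothesis of independence at α = 0.025.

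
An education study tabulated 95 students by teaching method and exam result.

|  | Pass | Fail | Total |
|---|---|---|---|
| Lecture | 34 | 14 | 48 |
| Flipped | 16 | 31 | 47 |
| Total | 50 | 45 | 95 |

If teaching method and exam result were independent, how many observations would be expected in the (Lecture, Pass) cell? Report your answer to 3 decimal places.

25.263

Row total (Lecture) = 48; column total (Pass) = 50; grand total N = 95.
Expected count = (row total × column total) / N = 48 × 50 / 95 = 25.263.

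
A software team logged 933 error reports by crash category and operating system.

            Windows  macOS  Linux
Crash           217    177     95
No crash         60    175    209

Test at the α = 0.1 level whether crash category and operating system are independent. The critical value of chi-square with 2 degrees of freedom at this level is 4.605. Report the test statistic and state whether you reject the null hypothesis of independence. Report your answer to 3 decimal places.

129.879; reject H₀

Row totals: 489, 444. Column totals: 277, 352, 304. Grand total N = 933.
Expected counts (row total × column total / N):
  Crash, Windows: 489×277/933 = 145.1801
  Crash, macOS: 489×352/933 = 184.4887
  Crash, Linux: 489×304/933 = 159.3312
  No crash, Windows: 444×277/933 = 131.8199
  No crash, macOS: 444×352/933 = 167.5113
  No crash, Linux: 444×304/933 = 144.6688
Contributions (O − E)²/E:
  (217 − 145.1801)²/145.1801 = 35.5290
  (177 − 184.4887)²/184.4887 = 0.3040
  (95 − 159.3312)²/159.3312 = 25.9742
  (60 − 131.8199)²/131.8199 = 39.1299
  (175 − 167.5113)²/167.5113 = 0.3348
  (209 − 144.6688)²/144.6688 = 28.6067
χ² = 35.5290 + 0.3040 + 25.9742 + 39.1299 + 0.3348 + 28.6067 = 129.879
df = (2−1)(3−1) = 2. Since 129.879 > 4.605, reject the null hypothesis of independence at α = 0.1.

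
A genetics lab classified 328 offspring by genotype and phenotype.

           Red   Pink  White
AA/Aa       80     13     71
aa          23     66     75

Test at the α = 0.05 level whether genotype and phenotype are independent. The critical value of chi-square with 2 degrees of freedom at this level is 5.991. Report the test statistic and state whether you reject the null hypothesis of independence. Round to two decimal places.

Row totals: 164, 164. Column totals: 103, 79, 146. Grand total N = 328.
Expected counts (row total × column total / N):
  AA/Aa, Red: 164×103/328 = 51.500
  AA/Aa, Pink: 164×79/328 = 39.500
  AA/Aa, White: 164×146/328 = 73.000
  aa, Red: 164×103/328 = 51.500
  aa, Pink: 164×79/328 = 39.500
  aa, White: 164×146/328 = 73.000
Contributions (O − E)²/E:
  (80 − 51.500)²/51.500 = 15.7718
  (13 − 39.500)²/39.500 = 17.7785
  (71 − 73.000)²/73.000 = 0.0548
  (23 − 51.500)²/51.500 = 15.7718
  (66 − 39.500)²/39.500 = 17.7785
  (75 − 73.000)²/73.000 = 0.0548
χ² = 15.7718 + 17.7785 + 0.0548 + 15.7718 + 17.7785 + 0.0548 = 67.21
df = (2−1)(3−1) = 2. Since 67.21 > 5.991, reject the null hypothesis of independence at α = 0.05.

67.21; reject H₀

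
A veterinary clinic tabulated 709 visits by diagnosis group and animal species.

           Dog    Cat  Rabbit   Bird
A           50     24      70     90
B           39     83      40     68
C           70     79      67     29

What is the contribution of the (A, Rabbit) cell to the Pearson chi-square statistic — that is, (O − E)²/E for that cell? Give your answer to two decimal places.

2.30

Row total (A) = 234; column total (Rabbit) = 177; N = 709.
Expected count E = 234 × 177 / 709 = 58.417.
Contribution = (O − E)²/E = (70 − 58.417)² / 58.417 = 2.30.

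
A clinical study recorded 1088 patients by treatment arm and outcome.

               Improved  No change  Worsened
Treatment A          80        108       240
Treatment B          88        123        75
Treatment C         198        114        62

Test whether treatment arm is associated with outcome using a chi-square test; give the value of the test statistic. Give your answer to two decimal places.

185.71

Row totals: 428, 286, 374. Column totals: 366, 345, 377. Grand total N = 1088.
Expected counts (row total × column total / N):
  Treatment A, Improved: 428×366/1088 = 143.978
  Treatment A, No change: 428×345/1088 = 135.717
  Treatment A, Worsened: 428×377/1088 = 148.305
  Treatment B, Improved: 286×366/1088 = 96.210
  Treatment B, No change: 286×345/1088 = 90.689
  Treatment B, Worsened: 286×377/1088 = 99.101
  Treatment C, Improved: 374×366/1088 = 125.812
  Treatment C, No change: 374×345/1088 = 118.594
  Treatment C, Worsened: 374×377/1088 = 129.594
Contributions (O − E)²/E:
  (80 − 143.978)²/143.978 = 28.4292
  (108 − 135.717)²/135.717 = 5.6605
  (240 − 148.305)²/148.305 = 56.6938
  (88 − 96.210)²/96.210 = 0.7006
  (123 − 90.689)²/90.689 = 11.5119
  (75 − 99.101)²/99.101 = 5.8613
  (198 − 125.812)²/125.812 = 41.4198
  (114 − 118.594)²/118.594 = 0.1780
  (62 − 129.594)²/129.594 = 35.2559
χ² = 28.4292 + 5.6605 + 56.6938 + 0.7006 + 11.5119 + 5.8613 + 41.4198 + 0.1780 + 35.2559 = 185.71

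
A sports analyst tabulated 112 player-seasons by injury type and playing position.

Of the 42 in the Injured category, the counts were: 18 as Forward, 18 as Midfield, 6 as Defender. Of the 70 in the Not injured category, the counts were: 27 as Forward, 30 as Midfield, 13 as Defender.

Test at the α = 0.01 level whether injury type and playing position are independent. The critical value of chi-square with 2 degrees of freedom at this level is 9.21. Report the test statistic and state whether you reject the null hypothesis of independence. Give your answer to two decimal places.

Row totals: 42, 70. Column totals: 45, 48, 19. Grand total N = 112.
Expected counts (row total × column total / N):
  Injured, Forward: 42×45/112 = 16.875
  Injured, Midfield: 42×48/112 = 18.000
  Injured, Defender: 42×19/112 = 7.125
  Not injured, Forward: 70×45/112 = 28.125
  Not injured, Midfield: 70×48/112 = 30.000
  Not injured, Defender: 70×19/112 = 11.875
Contributions (O − E)²/E:
  (18 − 16.875)²/16.875 = 0.0750
  (18 − 18.000)²/18.000 = 0.0000
  (6 − 7.125)²/7.125 = 0.1776
  (27 − 28.125)²/28.125 = 0.0450
  (30 − 30.000)²/30.000 = 0.0000
  (13 − 11.875)²/11.875 = 0.1066
χ² = 0.0750 + 0.0000 + 0.1776 + 0.0450 + 0.0000 + 0.1066 = 0.40
df = (2−1)(3−1) = 2. Since 0.40 < 9.21, fail to reject the null hypothesis of independence at α = 0.01.

0.40; fail to reject H₀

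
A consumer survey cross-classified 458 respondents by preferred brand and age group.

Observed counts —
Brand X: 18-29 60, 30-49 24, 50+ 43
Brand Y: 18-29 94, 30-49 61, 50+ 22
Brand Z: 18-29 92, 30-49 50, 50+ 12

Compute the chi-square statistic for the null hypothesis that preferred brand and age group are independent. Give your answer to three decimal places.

Row totals: 127, 177, 154. Column totals: 246, 135, 77. Grand total N = 458.
Expected counts (row total × column total / N):
  Brand X, 18-29: 127×246/458 = 68.2140
  Brand X, 30-49: 127×135/458 = 37.4345
  Brand X, 50+: 127×77/458 = 21.3515
  Brand Y, 18-29: 177×246/458 = 95.0699
  Brand Y, 30-49: 177×135/458 = 52.1725
  Brand Y, 50+: 177×77/458 = 29.7576
  Brand Z, 18-29: 154×246/458 = 82.7162
  Brand Z, 30-49: 154×135/458 = 45.3930
  Brand Z, 50+: 154×77/458 = 25.8908
Contributions (O − E)²/E:
  (60 − 68.2140)²/68.2140 = 0.9891
  (24 − 37.4345)²/37.4345 = 4.8214
  (43 − 21.3515)²/21.3515 = 21.9496
  (94 − 95.0699)²/95.0699 = 0.0120
  (61 − 52.1725)²/52.1725 = 1.4936
  (22 − 29.7576)²/29.7576 = 2.0224
  (92 − 82.7162)²/82.7162 = 1.0420
  (50 − 45.3930)²/45.3930 = 0.4676
  (12 − 25.8908)²/25.8908 = 7.4526
χ² = 0.9891 + 4.8214 + 21.9496 + 0.0120 + 1.4936 + 2.0224 + 1.0420 + 0.4676 + 7.4526 = 40.250

40.250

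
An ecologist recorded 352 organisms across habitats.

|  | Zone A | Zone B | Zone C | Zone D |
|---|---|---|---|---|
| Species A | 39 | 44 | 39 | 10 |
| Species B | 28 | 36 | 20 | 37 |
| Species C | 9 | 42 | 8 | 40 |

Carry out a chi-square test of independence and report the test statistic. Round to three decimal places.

55.330

Row totals: 132, 121, 99. Column totals: 76, 122, 67, 87. Grand total N = 352.
Expected counts (row total × column total / N):
  Species A, Zone A: 132×76/352 = 28.5000
  Species A, Zone B: 132×122/352 = 45.7500
  Species A, Zone C: 132×67/352 = 25.1250
  Species A, Zone D: 132×87/352 = 32.6250
  Species B, Zone A: 121×76/352 = 26.1250
  Species B, Zone B: 121×122/352 = 41.9375
  Species B, Zone C: 121×67/352 = 23.0312
  Species B, Zone D: 121×87/352 = 29.9062
  Species C, Zone A: 99×76/352 = 21.3750
  Species C, Zone B: 99×122/352 = 34.3125
  Species C, Zone C: 99×67/352 = 18.8438
  Species C, Zone D: 99×87/352 = 24.4688
Contributions (O − E)²/E:
  (39 − 28.5000)²/28.5000 = 3.8684
  (44 − 45.7500)²/45.7500 = 0.0669
  (39 − 25.1250)²/25.1250 = 7.6623
  (10 − 32.6250)²/32.6250 = 15.6901
  (28 − 26.1250)²/26.1250 = 0.1346
  (36 − 41.9375)²/41.9375 = 0.8406
  (20 − 23.0312)²/23.0312 = 0.3989
  (37 − 29.9062)²/29.9062 = 1.6827
  (9 − 21.3750)²/21.3750 = 7.1645
  (42 − 34.3125)²/34.3125 = 1.7223
  (8 − 18.8438)²/18.8438 = 6.2401
  (40 − 24.4688)²/24.4688 = 9.8582
χ² = 3.8684 + 0.0669 + 7.6623 + 15.6901 + 0.1346 + 0.8406 + 0.3989 + 1.6827 + 7.1645 + 1.7223 + 6.2401 + 9.8582 = 55.330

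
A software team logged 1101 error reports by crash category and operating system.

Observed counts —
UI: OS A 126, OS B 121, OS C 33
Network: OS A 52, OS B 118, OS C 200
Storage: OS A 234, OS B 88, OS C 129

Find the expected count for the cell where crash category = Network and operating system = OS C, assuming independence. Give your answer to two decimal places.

Row total (Network) = 370; column total (OS C) = 362; grand total N = 1101.
Expected count = (row total × column total) / N = 370 × 362 / 1101 = 121.65.

121.65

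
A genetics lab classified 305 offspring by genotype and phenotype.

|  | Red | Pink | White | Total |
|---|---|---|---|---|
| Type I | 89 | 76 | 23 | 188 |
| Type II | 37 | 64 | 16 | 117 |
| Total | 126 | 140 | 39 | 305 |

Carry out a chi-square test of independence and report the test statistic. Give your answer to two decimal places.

7.63

Grand total N = 305.
Expected counts (row total × column total / N):
  Type I, Red: 188×126/305 = 77.666
  Type I, Pink: 188×140/305 = 86.295
  Type I, White: 188×39/305 = 24.039
  Type II, Red: 117×126/305 = 48.334
  Type II, Pink: 117×140/305 = 53.705
  Type II, White: 117×39/305 = 14.961
Contributions (O − E)²/E:
  (89 − 77.666)²/77.666 = 1.6540
  (76 − 86.295)²/86.295 = 1.2282
  (23 − 24.039)²/24.039 = 0.0449
  (37 − 48.334)²/48.334 = 2.6577
  (64 − 53.705)²/53.705 = 1.9735
  (16 − 14.961)²/14.961 = 0.0722
χ² = 1.6540 + 1.2282 + 0.0449 + 2.6577 + 1.9735 + 0.0722 = 7.63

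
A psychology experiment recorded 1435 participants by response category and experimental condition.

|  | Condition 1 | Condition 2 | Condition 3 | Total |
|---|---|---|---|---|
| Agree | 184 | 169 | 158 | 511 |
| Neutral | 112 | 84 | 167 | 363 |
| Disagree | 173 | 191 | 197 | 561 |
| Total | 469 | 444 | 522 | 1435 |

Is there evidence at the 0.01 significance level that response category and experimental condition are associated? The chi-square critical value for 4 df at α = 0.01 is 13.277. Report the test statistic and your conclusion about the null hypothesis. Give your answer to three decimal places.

Grand total N = 1435.
Expected counts (row total × column total / N):
  Agree, Condition 1: 511×469/1435 = 167.0098
  Agree, Condition 2: 511×444/1435 = 158.1073
  Agree, Condition 3: 511×522/1435 = 185.8829
  Neutral, Condition 1: 363×469/1435 = 118.6390
  Neutral, Condition 2: 363×444/1435 = 112.3150
  Neutral, Condition 3: 363×522/1435 = 132.0460
  Disagree, Condition 1: 561×469/1435 = 183.3512
  Disagree, Condition 2: 561×444/1435 = 173.5777
  Disagree, Condition 3: 561×522/1435 = 204.0711
Contributions (O − E)²/E:
  (184 − 167.0098)²/167.0098 = 1.7284
  (169 − 158.1073)²/158.1073 = 0.7504
  (158 − 185.8829)²/185.8829 = 4.1825
  (112 − 118.6390)²/118.6390 = 0.3715
  (84 − 112.3150)²/112.3150 = 7.1383
  (167 − 132.0460)²/132.0460 = 9.2527
  (173 − 183.3512)²/183.3512 = 0.5844
  (191 − 173.5777)²/173.5777 = 1.7487
  (197 − 204.0711)²/204.0711 = 0.2450
χ² = 1.7284 + 0.7504 + 4.1825 + 0.3715 + 7.1383 + 9.2527 + 0.5844 + 1.7487 + 0.2450 = 26.002
df = (3−1)(3−1) = 4. Since 26.002 > 13.277, reject the null hypothesis of independence at α = 0.01.

26.002; reject H₀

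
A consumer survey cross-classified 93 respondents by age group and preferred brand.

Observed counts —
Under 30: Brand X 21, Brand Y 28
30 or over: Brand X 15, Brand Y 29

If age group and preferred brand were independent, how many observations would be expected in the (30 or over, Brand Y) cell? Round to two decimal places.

Row total (30 or over) = 44; column total (Brand Y) = 57; grand total N = 93.
Expected count = (row total × column total) / N = 44 × 57 / 93 = 26.97.

26.97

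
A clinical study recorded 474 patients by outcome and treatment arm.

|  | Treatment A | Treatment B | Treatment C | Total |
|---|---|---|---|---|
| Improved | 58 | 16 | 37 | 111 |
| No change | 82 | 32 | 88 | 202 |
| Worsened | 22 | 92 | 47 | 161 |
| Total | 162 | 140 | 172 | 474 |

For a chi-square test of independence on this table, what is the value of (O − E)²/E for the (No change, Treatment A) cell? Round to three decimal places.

Row total (No change) = 202; column total (Treatment A) = 162; N = 474.
Expected count E = 202 × 162 / 474 = 69.0380.
Contribution = (O − E)²/E = (82 − 69.0380)² / 69.0380 = 2.434.

2.434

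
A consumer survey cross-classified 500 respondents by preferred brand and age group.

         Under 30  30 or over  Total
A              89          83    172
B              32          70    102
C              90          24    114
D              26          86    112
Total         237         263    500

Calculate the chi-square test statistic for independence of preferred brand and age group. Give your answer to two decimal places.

Grand total N = 500.
Expected counts (row total × column total / N):
  A, Under 30: 172×237/500 = 81.528
  A, 30 or over: 172×263/500 = 90.472
  B, Under 30: 102×237/500 = 48.348
  B, 30 or over: 102×263/500 = 53.652
  C, Under 30: 114×237/500 = 54.036
  C, 30 or over: 114×263/500 = 59.964
  D, Under 30: 112×237/500 = 53.088
  D, 30 or over: 112×263/500 = 58.912
Contributions (O − E)²/E:
  (89 − 81.528)²/81.528 = 0.6848
  (83 − 90.472)²/90.472 = 0.6171
  (32 − 48.348)²/48.348 = 5.5278
  (70 − 53.652)²/53.652 = 4.9813
  (90 − 54.036)²/54.036 = 23.9361
  (24 − 59.964)²/59.964 = 21.5698
  (26 − 53.088)²/53.088 = 13.8216
  (86 − 58.912)²/58.912 = 12.4552
χ² = 0.6848 + 0.6171 + 5.5278 + 4.9813 + 23.9361 + 21.5698 + 13.8216 + 12.4552 = 83.59

83.59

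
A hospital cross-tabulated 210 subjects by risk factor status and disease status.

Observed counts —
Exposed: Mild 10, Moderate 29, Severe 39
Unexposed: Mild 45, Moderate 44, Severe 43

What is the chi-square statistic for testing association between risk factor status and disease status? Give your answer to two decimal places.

12.49

Row totals: 78, 132. Column totals: 55, 73, 82. Grand total N = 210.
Expected counts (row total × column total / N):
  Exposed, Mild: 78×55/210 = 20.429
  Exposed, Moderate: 78×73/210 = 27.114
  Exposed, Severe: 78×82/210 = 30.457
  Unexposed, Mild: 132×55/210 = 34.571
  Unexposed, Moderate: 132×73/210 = 45.886
  Unexposed, Severe: 132×82/210 = 51.543
Contributions (O − E)²/E:
  (10 − 20.429)²/20.429 = 5.3240
  (29 − 27.114)²/27.114 = 0.1312
  (39 − 30.457)²/30.457 = 2.3963
  (45 − 34.571)²/34.571 = 3.1461
  (44 − 45.886)²/45.886 = 0.0775
  (43 − 51.543)²/51.543 = 1.4160
χ² = 5.3240 + 0.1312 + 2.3963 + 3.1461 + 0.0775 + 1.4160 = 12.49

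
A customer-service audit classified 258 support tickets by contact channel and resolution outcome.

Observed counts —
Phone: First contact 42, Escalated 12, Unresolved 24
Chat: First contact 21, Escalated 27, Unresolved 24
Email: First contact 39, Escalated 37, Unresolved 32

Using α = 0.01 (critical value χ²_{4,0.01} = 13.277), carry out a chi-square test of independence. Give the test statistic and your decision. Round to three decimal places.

14.182; reject H₀

Row totals: 78, 72, 108. Column totals: 102, 76, 80. Grand total N = 258.
Expected counts (row total × column total / N):
  Phone, First contact: 78×102/258 = 30.8372
  Phone, Escalated: 78×76/258 = 22.9767
  Phone, Unresolved: 78×80/258 = 24.1860
  Chat, First contact: 72×102/258 = 28.4651
  Chat, Escalated: 72×76/258 = 21.2093
  Chat, Unresolved: 72×80/258 = 22.3256
  Email, First contact: 108×102/258 = 42.6977
  Email, Escalated: 108×76/258 = 31.8140
  Email, Unresolved: 108×80/258 = 33.4884
Contributions (O − E)²/E:
  (42 − 30.8372)²/30.8372 = 4.0408
  (12 − 22.9767)²/22.9767 = 5.2439
  (24 − 24.1860)²/24.1860 = 0.0014
  (21 − 28.4651)²/28.4651 = 1.9578
  (27 − 21.2093)²/21.2093 = 1.5810
  (24 − 22.3256)²/22.3256 = 0.1256
  (39 − 42.6977)²/42.6977 = 0.3202
  (37 − 31.8140)²/31.8140 = 0.8454
  (32 − 33.4884)²/33.4884 = 0.0662
χ² = 4.0408 + 5.2439 + 0.0014 + 1.9578 + 1.5810 + 0.1256 + 0.3202 + 0.8454 + 0.0662 = 14.182
df = (3−1)(3−1) = 4. Since 14.182 > 13.277, reject the null hypothesis of independence at α = 0.01.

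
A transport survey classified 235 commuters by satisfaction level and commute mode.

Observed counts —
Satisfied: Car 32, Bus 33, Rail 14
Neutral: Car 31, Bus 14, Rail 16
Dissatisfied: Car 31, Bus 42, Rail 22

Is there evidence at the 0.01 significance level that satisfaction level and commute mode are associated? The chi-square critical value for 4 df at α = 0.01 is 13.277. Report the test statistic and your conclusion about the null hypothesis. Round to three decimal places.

Row totals: 79, 61, 95. Column totals: 94, 89, 52. Grand total N = 235.
Expected counts (row total × column total / N):
  Satisfied, Car: 79×94/235 = 31.60000
  Satisfied, Bus: 79×89/235 = 29.91915
  Satisfied, Rail: 79×52/235 = 17.48085
  Neutral, Car: 61×94/235 = 24.40000
  Neutral, Bus: 61×89/235 = 23.10213
  Neutral, Rail: 61×52/235 = 13.49787
  Dissatisfied, Car: 95×94/235 = 38.00000
  Dissatisfied, Bus: 95×89/235 = 35.97872
  Dissatisfied, Rail: 95×52/235 = 21.02128
Contributions (O − E)²/E:
  (32 − 31.60000)²/31.60000 = 0.0051
  (33 − 29.91915)²/29.91915 = 0.3172
  (14 − 17.48085)²/17.48085 = 0.6931
  (31 − 24.40000)²/24.40000 = 1.7852
  (14 − 23.10213)²/23.10213 = 3.5862
  (16 − 13.49787)²/13.49787 = 0.4638
  (31 − 38.00000)²/38.00000 = 1.2895
  (42 − 35.97872)²/35.97872 = 1.0077
  (22 − 21.02128)²/21.02128 = 0.0456
χ² = 0.0051 + 0.3172 + 0.6931 + 1.7852 + 3.5862 + 0.4638 + 1.2895 + 1.0077 + 0.0456 = 9.193
df = (3−1)(3−1) = 4. Since 9.193 < 13.277, fail to reject the null hypothesis of independence at α = 0.01.

9.193; fail to reject H₀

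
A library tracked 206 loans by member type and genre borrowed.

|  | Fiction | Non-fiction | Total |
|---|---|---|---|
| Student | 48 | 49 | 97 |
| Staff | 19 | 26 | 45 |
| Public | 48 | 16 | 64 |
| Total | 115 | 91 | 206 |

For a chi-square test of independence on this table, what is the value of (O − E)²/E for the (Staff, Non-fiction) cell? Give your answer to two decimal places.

1.88

Row total (Staff) = 45; column total (Non-fiction) = 91; N = 206.
Expected count E = 45 × 91 / 206 = 19.879.
Contribution = (O − E)²/E = (26 − 19.879)² / 19.879 = 1.88.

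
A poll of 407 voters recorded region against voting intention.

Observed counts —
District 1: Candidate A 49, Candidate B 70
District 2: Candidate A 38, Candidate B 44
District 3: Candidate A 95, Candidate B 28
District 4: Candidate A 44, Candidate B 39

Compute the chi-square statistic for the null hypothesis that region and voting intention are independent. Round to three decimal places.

36.412

Row totals: 119, 82, 123, 83. Column totals: 226, 181. Grand total N = 407.
Expected counts (row total × column total / N):
  District 1, Candidate A: 119×226/407 = 66.0786
  District 1, Candidate B: 119×181/407 = 52.9214
  District 2, Candidate A: 82×226/407 = 45.5332
  District 2, Candidate B: 82×181/407 = 36.4668
  District 3, Candidate A: 123×226/407 = 68.2998
  District 3, Candidate B: 123×181/407 = 54.7002
  District 4, Candidate A: 83×226/407 = 46.0885
  District 4, Candidate B: 83×181/407 = 36.9115
Contributions (O − E)²/E:
  (49 − 66.0786)²/66.0786 = 4.4141
  (70 − 52.9214)²/52.9214 = 5.5115
  (38 − 45.5332)²/45.5332 = 1.2463
  (44 − 36.4668)²/36.4668 = 1.5562
  (95 − 68.2998)²/68.2998 = 10.4378
  (28 − 54.7002)²/54.7002 = 13.0329
  (44 − 46.0885)²/46.0885 = 0.0946
  (39 − 36.9115)²/36.9115 = 0.1182
χ² = 4.4141 + 5.5115 + 1.2463 + 1.5562 + 10.4378 + 13.0329 + 0.0946 + 0.1182 = 36.412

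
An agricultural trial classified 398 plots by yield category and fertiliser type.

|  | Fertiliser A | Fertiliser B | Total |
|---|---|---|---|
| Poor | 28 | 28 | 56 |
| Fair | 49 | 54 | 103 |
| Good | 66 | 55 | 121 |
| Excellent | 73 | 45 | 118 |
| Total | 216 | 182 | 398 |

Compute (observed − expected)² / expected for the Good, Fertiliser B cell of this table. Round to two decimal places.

0.00

Row total (Good) = 121; column total (Fertiliser B) = 182; N = 398.
Expected count E = 121 × 182 / 398 = 55.332.
Contribution = (O − E)²/E = (55 − 55.332)² / 55.332 = 0.00.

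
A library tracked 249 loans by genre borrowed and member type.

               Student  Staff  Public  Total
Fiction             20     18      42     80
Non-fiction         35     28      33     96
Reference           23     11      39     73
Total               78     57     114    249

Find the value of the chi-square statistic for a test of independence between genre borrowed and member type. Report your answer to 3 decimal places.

Grand total N = 249.
Expected counts (row total × column total / N):
  Fiction, Student: 80×78/249 = 25.0602
  Fiction, Staff: 80×57/249 = 18.3133
  Fiction, Public: 80×114/249 = 36.6265
  Non-fiction, Student: 96×78/249 = 30.0723
  Non-fiction, Staff: 96×57/249 = 21.9759
  Non-fiction, Public: 96×114/249 = 43.9518
  Reference, Student: 73×78/249 = 22.8675
  Reference, Staff: 73×57/249 = 16.7108
  Reference, Public: 73×114/249 = 33.4217
Contributions (O − E)²/E:
  (20 − 25.0602)²/25.0602 = 1.0218
  (18 − 18.3133)²/18.3133 = 0.0054
  (42 − 36.6265)²/36.6265 = 0.7884
  (35 − 30.0723)²/30.0723 = 0.8075
  (28 − 21.9759)²/21.9759 = 1.6513
  (33 − 43.9518)²/43.9518 = 2.7289
  (23 − 22.8675)²/22.8675 = 0.0008
  (11 − 16.7108)²/16.7108 = 1.9516
  (39 − 33.4217)²/33.4217 = 0.9311
χ² = 1.0218 + 0.0054 + 0.7884 + 0.8075 + 1.6513 + 2.7289 + 0.0008 + 1.9516 + 0.9311 = 9.887

9.887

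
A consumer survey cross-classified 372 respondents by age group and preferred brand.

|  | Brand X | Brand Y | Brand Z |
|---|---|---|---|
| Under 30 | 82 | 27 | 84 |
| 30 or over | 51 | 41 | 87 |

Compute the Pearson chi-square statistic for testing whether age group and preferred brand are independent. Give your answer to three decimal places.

9.647

Row totals: 193, 179. Column totals: 133, 68, 171. Grand total N = 372.
Expected counts (row total × column total / N):
  Under 30, Brand X: 193×133/372 = 69.0027
  Under 30, Brand Y: 193×68/372 = 35.2796
  Under 30, Brand Z: 193×171/372 = 88.7177
  30 or over, Brand X: 179×133/372 = 63.9973
  30 or over, Brand Y: 179×68/372 = 32.7204
  30 or over, Brand Z: 179×171/372 = 82.2823
Contributions (O − E)²/E:
  (82 − 69.0027)²/69.0027 = 2.4482
  (27 − 35.2796)²/35.2796 = 1.9431
  (84 − 88.7177)²/88.7177 = 0.2509
  (51 − 63.9973)²/63.9973 = 2.6396
  (41 − 32.7204)²/32.7204 = 2.0951
  (87 − 82.2823)²/82.2823 = 0.2705
χ² = 2.4482 + 1.9431 + 0.2509 + 2.6396 + 2.0951 + 0.2705 = 9.647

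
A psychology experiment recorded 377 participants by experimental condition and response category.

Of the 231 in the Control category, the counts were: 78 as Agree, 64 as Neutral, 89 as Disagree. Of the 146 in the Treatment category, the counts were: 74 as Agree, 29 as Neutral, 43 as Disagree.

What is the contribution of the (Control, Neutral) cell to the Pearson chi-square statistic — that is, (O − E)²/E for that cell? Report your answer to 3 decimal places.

Row total (Control) = 231; column total (Neutral) = 93; N = 377.
Expected count E = 231 × 93 / 377 = 56.9841.
Contribution = (O − E)²/E = (64 − 56.9841)² / 56.9841 = 0.864.

0.864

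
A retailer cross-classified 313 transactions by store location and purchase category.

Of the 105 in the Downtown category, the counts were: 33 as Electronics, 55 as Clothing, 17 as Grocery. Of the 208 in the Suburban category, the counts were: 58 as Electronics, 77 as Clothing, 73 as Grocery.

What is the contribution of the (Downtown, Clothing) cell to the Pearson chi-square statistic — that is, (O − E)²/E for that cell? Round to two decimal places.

2.59

Row total (Downtown) = 105; column total (Clothing) = 132; N = 313.
Expected count E = 105 × 132 / 313 = 44.281.
Contribution = (O − E)²/E = (55 − 44.281)² / 44.281 = 2.59.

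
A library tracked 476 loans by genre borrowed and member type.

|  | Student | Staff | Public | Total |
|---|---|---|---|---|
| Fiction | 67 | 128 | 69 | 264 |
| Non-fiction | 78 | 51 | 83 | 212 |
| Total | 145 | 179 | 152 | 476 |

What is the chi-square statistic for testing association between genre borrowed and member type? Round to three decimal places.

29.923

Grand total N = 476.
Expected counts (row total × column total / N):
  Fiction, Student: 264×145/476 = 80.42017
  Fiction, Staff: 264×179/476 = 99.27731
  Fiction, Public: 264×152/476 = 84.30252
  Non-fiction, Student: 212×145/476 = 64.57983
  Non-fiction, Staff: 212×179/476 = 79.72269
  Non-fiction, Public: 212×152/476 = 67.69748
Contributions (O − E)²/E:
  (67 − 80.42017)²/80.42017 = 2.2395
  (128 − 99.27731)²/99.27731 = 8.3100
  (69 − 84.30252)²/84.30252 = 2.7777
  (78 − 64.57983)²/64.57983 = 2.7888
  (51 − 79.72269)²/79.72269 = 10.3483
  (83 − 67.69748)²/67.69748 = 3.4590
χ² = 2.2395 + 8.3100 + 2.7777 + 2.7888 + 10.3483 + 3.4590 = 29.923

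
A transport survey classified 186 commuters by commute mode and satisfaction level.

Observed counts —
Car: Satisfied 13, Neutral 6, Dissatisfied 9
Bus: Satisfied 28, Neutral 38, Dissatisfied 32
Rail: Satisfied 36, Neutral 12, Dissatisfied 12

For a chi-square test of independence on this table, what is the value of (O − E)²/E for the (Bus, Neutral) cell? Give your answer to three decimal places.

Row total (Bus) = 98; column total (Neutral) = 56; N = 186.
Expected count E = 98 × 56 / 186 = 29.5054.
Contribution = (O − E)²/E = (38 − 29.5054)² / 29.5054 = 2.446.

2.446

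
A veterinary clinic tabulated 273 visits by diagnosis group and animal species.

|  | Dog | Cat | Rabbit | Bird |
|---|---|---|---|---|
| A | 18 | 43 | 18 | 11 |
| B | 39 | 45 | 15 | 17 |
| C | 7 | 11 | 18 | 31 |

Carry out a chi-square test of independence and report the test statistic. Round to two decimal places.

50.83

Row totals: 90, 116, 67. Column totals: 64, 99, 51, 59. Grand total N = 273.
Expected counts (row total × column total / N):
  A, Dog: 90×64/273 = 21.0989
  A, Cat: 90×99/273 = 32.6374
  A, Rabbit: 90×51/273 = 16.8132
  A, Bird: 90×59/273 = 19.4505
  B, Dog: 116×64/273 = 27.1941
  B, Cat: 116×99/273 = 42.0659
  B, Rabbit: 116×51/273 = 21.6703
  B, Bird: 116×59/273 = 25.0696
  C, Dog: 67×64/273 = 15.7070
  C, Cat: 67×99/273 = 24.2967
  C, Rabbit: 67×51/273 = 12.5165
  C, Bird: 67×59/273 = 14.4799
Contributions (O − E)²/E:
  (18 − 21.0989)²/21.0989 = 0.4552
  (43 − 32.6374)²/32.6374 = 3.2902
  (18 − 16.8132)²/16.8132 = 0.0838
  (11 − 19.4505)²/19.4505 = 3.6714
  (39 − 27.1941)²/27.1941 = 5.1253
  (45 − 42.0659)²/42.0659 = 0.2047
  (15 − 21.6703)²/21.6703 = 2.0532
  (17 − 25.0696)²/25.0696 = 2.5975
  (7 − 15.7070)²/15.7070 = 4.8266
  (11 − 24.2967)²/24.2967 = 7.2768
  (18 − 12.5165)²/12.5165 = 2.4023
  (31 − 14.4799)²/14.4799 = 18.8478
χ² = 0.4552 + 3.2902 + 0.0838 + 3.6714 + 5.1253 + 0.2047 + 2.0532 + 2.5975 + 4.8266 + 7.2768 + 2.4023 + 18.8478 = 50.83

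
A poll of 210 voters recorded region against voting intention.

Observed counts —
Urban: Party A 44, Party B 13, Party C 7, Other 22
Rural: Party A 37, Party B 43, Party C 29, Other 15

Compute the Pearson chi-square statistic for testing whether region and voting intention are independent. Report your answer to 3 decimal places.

25.401

Row totals: 86, 124. Column totals: 81, 56, 36, 37. Grand total N = 210.
Expected counts (row total × column total / N):
  Urban, Party A: 86×81/210 = 33.17143
  Urban, Party B: 86×56/210 = 22.93333
  Urban, Party C: 86×36/210 = 14.74286
  Urban, Other: 86×37/210 = 15.15238
  Rural, Party A: 124×81/210 = 47.82857
  Rural, Party B: 124×56/210 = 33.06667
  Rural, Party C: 124×36/210 = 21.25714
  Rural, Other: 124×37/210 = 21.84762
Contributions (O − E)²/E:
  (44 − 33.17143)²/33.17143 = 3.5349
  (13 − 22.93333)²/22.93333 = 4.3025
  (7 − 14.74286)²/14.74286 = 4.0665
  (22 − 15.15238)²/15.15238 = 3.0946
  (37 − 47.82857)²/47.82857 = 2.4516
  (43 − 33.06667)²/33.06667 = 2.9840
  (29 − 21.25714)²/21.25714 = 2.8203
  (15 − 21.84762)²/21.84762 = 2.1462
χ² = 3.5349 + 4.3025 + 4.0665 + 3.0946 + 2.4516 + 2.9840 + 2.8203 + 2.1462 = 25.401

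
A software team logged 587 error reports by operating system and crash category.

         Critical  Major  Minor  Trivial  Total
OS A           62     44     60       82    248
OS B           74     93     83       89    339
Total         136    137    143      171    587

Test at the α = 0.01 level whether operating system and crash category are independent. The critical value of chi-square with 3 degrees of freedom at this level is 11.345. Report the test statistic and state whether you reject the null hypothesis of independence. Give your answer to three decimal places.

8.671; fail to reject H₀

Grand total N = 587.
Expected counts (row total × column total / N):
  OS A, Critical: 248×136/587 = 57.4583
  OS A, Major: 248×137/587 = 57.8807
  OS A, Minor: 248×143/587 = 60.4157
  OS A, Trivial: 248×171/587 = 72.2453
  OS B, Critical: 339×136/587 = 78.5417
  OS B, Major: 339×137/587 = 79.1193
  OS B, Minor: 339×143/587 = 82.5843
  OS B, Trivial: 339×171/587 = 98.7547
Contributions (O − E)²/E:
  (62 − 57.4583)²/57.4583 = 0.3590
  (44 − 57.8807)²/57.8807 = 3.3288
  (60 − 60.4157)²/60.4157 = 0.0029
  (82 − 72.2453)²/72.2453 = 1.3171
  (74 − 78.5417)²/78.5417 = 0.2626
  (93 − 79.1193)²/79.1193 = 2.4352
  (83 − 82.5843)²/82.5843 = 0.0021
  (89 − 98.7547)²/98.7547 = 0.9635
χ² = 0.3590 + 3.3288 + 0.0029 + 1.3171 + 0.2626 + 2.4352 + 0.0021 + 0.9635 = 8.671
df = (2−1)(4−1) = 3. Since 8.671 < 11.345, fail to reject the null hypothesis of independence at α = 0.01.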